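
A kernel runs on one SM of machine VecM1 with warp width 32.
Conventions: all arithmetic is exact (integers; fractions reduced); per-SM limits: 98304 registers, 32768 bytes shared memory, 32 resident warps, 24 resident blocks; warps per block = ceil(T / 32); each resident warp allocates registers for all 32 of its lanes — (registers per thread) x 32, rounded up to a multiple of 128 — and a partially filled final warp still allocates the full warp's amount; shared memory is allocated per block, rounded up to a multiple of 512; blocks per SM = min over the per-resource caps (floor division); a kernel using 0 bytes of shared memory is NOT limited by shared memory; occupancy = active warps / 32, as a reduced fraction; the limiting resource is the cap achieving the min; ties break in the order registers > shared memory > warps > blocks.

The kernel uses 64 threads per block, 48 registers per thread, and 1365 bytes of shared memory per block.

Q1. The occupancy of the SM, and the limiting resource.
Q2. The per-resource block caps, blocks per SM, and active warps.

Answer: occupancy 1, limited by warps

registers: 32 blocks
shared memory: 21 blocks
warps: 16 blocks
blocks: 24 blocks

Answer: 16 blocks, 32 active warps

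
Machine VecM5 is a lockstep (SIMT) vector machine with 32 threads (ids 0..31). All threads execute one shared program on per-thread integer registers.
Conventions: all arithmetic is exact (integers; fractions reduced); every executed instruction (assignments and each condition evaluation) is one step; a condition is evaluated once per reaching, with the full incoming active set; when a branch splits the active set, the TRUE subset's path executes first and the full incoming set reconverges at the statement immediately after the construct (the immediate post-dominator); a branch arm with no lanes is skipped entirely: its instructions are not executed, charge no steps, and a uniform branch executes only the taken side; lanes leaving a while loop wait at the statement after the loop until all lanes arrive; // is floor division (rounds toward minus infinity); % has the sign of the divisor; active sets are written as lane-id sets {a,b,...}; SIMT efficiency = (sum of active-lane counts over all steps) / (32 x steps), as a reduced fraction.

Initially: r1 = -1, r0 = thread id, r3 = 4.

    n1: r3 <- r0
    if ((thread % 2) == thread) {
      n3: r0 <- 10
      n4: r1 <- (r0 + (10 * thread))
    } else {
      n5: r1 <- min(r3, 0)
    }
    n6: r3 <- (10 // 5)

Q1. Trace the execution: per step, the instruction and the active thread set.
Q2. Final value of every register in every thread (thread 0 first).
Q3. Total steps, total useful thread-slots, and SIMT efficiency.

step 0: r3 <- r0                     {0,1,2,3,4,5,6,7,8,9,10,11,12,13,14,15,16,17,18,19,20,21,22,23,24,25,26,27,28,29,30,31}
step 1: eval ((thread % 2) == thread) {0,1,2,3,4,5,6,7,8,9,10,11,12,13,14,15,16,17,18,19,20,21,22,23,24,25,26,27,28,29,30,31}
step 2: r0 <- 10                     {0,1}
step 3: r1 <- (r0 + (10 * thread))   {0,1}
step 4: r1 <- min(r3, 0)             {2,3,4,5,6,7,8,9,10,11,12,13,14,15,16,17,18,19,20,21,22,23,24,25,26,27,28,29,30,31}
step 5: r3 <- (10 // 5)              {0,1,2,3,4,5,6,7,8,9,10,11,12,13,14,15,16,17,18,19,20,21,22,23,24,25,26,27,28,29,30,31}

Answer: 6 steps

r1: 10,20,0,0,0,0,0,0,0,0,0,0,0,0,0,0,0,0,0,0,0,0,0,0,0,0,0,0,0,0,0,0
r0: 10,10,2,3,4,5,6,7,8,9,10,11,12,13,14,15,16,17,18,19,20,21,22,23,24,25,26,27,28,29,30,31
r3: 2,2,2,2,2,2,2,2,2,2,2,2,2,2,2,2,2,2,2,2,2,2,2,2,2,2,2,2,2,2,2,2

steps = 6; useful = 130; efficiency = 130/192 = 65/96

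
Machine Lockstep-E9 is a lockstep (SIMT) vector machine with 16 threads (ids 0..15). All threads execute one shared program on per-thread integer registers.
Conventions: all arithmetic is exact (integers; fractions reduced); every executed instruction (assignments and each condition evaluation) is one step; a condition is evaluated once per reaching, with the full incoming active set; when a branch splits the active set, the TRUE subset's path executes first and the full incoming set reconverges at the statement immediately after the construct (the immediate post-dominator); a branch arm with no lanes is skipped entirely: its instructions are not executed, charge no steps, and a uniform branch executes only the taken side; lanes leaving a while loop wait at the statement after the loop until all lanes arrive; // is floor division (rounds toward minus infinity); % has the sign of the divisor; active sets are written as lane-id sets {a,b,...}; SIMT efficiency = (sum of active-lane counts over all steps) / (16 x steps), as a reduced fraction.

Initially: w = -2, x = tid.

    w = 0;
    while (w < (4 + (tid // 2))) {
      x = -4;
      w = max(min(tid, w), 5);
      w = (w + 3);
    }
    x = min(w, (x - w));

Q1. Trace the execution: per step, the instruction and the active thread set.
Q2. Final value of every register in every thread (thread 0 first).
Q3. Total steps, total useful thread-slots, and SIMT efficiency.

step 0: w <- 0                       {0,1,2,3,4,5,6,7,8,9,10,11,12,13,14,15}
step 1: eval (w < (4 + (tid // 2)))  {0,1,2,3,4,5,6,7,8,9,10,11,12,13,14,15}
step 2: x <- -4                      {0,1,2,3,4,5,6,7,8,9,10,11,12,13,14,15}
step 3: w <- max(min(tid, w), 5)     {0,1,2,3,4,5,6,7,8,9,10,11,12,13,14,15}
step 4: w <- (w + 3)                 {0,1,2,3,4,5,6,7,8,9,10,11,12,13,14,15}
step 5: eval (w < (4 + (tid // 2)))  {0,1,2,3,4,5,6,7,8,9,10,11,12,13,14,15}
step 6: x <- -4                      {10,11,12,13,14,15}
step 7: w <- max(min(tid, w), 5)     {10,11,12,13,14,15}
step 8: w <- (w + 3)                 {10,11,12,13,14,15}
step 9: eval (w < (4 + (tid // 2)))  {10,11,12,13,14,15}
step 10: x <- min(w, (x - w))         {0,1,2,3,4,5,6,7,8,9,10,11,12,13,14,15}

Answer: 11 steps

w: 8,8,8,8,8,8,8,8,8,8,11,11,11,11,11,11
x: -12,-12,-12,-12,-12,-12,-12,-12,-12,-12,-15,-15,-15,-15,-15,-15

steps = 11; useful = 136; efficiency = 136/176 = 17/22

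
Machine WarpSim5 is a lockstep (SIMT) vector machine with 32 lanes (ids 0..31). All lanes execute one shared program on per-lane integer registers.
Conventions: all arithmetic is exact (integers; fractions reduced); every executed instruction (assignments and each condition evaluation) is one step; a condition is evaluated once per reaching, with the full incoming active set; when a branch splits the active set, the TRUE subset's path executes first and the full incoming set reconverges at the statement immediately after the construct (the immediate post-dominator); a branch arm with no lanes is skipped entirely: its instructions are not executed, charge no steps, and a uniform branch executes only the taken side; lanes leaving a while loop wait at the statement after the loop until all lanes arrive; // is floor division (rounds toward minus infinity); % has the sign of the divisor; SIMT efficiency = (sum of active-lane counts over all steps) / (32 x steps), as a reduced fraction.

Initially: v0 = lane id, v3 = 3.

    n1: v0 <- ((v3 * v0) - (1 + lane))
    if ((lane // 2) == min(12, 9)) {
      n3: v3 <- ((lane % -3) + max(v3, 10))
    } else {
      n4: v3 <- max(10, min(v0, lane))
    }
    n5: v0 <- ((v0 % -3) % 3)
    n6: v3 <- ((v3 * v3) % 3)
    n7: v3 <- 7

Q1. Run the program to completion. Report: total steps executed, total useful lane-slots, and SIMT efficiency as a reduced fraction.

Answer: 7 steps, 192 useful, 6/7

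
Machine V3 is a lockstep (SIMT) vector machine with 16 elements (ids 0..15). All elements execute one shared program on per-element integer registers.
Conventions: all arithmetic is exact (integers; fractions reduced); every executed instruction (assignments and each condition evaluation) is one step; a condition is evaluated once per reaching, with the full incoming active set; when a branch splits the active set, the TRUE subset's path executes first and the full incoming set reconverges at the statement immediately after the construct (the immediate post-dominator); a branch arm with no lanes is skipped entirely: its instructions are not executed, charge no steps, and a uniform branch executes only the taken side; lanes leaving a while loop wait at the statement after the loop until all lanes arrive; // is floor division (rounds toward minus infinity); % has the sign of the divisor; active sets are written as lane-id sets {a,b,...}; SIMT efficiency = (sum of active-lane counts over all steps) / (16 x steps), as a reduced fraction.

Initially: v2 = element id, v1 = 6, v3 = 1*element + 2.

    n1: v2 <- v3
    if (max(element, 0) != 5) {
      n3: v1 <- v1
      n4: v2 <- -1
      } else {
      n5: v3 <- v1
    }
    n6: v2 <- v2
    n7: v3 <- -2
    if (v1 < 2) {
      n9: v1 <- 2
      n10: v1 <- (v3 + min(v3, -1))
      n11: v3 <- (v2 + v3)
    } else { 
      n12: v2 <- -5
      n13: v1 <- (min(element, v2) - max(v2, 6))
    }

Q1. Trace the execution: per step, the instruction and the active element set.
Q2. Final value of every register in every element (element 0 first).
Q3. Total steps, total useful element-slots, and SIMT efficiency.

step 0: v2 <- v3                     {0,1,2,3,4,5,6,7,8,9,10,11,12,13,14,15}
step 1: eval (max(element, 0) != 5)  {0,1,2,3,4,5,6,7,8,9,10,11,12,13,14,15}
step 2: v1 <- v1                     {0,1,2,3,4,6,7,8,9,10,11,12,13,14,15}
step 3: v2 <- -1                     {0,1,2,3,4,6,7,8,9,10,11,12,13,14,15}
step 4: v3 <- v1                     {5}
step 5: v2 <- v2                     {0,1,2,3,4,5,6,7,8,9,10,11,12,13,14,15}
step 6: v3 <- -2                     {0,1,2,3,4,5,6,7,8,9,10,11,12,13,14,15}
step 7: eval (v1 < 2)                {0,1,2,3,4,5,6,7,8,9,10,11,12,13,14,15}
step 8: v2 <- -5                     {0,1,2,3,4,5,6,7,8,9,10,11,12,13,14,15}
step 9: v1 <- (min(element, v2) - max(v2, 6)) {0,1,2,3,4,5,6,7,8,9,10,11,12,13,14,15}

Answer: 10 steps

v2: -5,-5,-5,-5,-5,-5,-5,-5,-5,-5,-5,-5,-5,-5,-5,-5
v1: -11,-11,-11,-11,-11,-11,-11,-11,-11,-11,-11,-11,-11,-11,-11,-11
v3: -2,-2,-2,-2,-2,-2,-2,-2,-2,-2,-2,-2,-2,-2,-2,-2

steps = 10; useful = 143; efficiency = 143/160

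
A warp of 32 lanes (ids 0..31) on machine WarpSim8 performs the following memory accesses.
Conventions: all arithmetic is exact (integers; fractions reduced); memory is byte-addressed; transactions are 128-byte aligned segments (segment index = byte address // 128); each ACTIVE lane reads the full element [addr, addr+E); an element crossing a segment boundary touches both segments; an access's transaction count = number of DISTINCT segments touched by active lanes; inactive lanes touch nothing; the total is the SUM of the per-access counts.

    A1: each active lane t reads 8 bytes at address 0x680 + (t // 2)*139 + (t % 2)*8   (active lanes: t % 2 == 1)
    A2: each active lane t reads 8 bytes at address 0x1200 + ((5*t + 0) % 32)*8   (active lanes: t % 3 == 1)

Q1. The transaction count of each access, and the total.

A1: 16 transactions
A2: 2 transactions

Answer: 16,2; total 18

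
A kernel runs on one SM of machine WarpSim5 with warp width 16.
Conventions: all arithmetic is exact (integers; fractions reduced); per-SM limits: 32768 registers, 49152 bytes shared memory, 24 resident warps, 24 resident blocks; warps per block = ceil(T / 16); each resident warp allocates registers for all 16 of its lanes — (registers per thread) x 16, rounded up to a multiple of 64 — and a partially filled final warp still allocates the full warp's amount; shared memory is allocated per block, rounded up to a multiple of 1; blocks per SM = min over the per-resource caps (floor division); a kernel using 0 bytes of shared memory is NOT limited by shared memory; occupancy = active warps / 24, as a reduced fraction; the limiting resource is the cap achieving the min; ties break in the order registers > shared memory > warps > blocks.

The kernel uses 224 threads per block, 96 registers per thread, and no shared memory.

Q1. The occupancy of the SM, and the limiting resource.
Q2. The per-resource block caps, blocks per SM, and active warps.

Answer: occupancy 7/12, limited by registers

registers: 1 block
shared memory: no limit (kernel uses none)
warps: 1 block
blocks: 24 blocks

Answer: 1 block, 14 active warps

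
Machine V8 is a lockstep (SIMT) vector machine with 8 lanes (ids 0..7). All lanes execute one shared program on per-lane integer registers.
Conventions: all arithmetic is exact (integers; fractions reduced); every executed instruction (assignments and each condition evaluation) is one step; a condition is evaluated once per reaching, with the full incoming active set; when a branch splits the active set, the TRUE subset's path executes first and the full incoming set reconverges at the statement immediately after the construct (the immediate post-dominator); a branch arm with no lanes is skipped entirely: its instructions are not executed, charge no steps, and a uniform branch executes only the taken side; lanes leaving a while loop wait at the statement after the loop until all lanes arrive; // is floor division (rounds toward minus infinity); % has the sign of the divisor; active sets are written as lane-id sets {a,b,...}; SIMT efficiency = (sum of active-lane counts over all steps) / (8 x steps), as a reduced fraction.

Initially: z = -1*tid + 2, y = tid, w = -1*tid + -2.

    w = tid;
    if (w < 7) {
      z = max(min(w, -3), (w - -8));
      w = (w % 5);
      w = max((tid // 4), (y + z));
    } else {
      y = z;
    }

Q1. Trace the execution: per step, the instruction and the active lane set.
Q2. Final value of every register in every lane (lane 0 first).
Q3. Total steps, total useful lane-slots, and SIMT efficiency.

step 0: w <- tid                     {0,1,2,3,4,5,6,7}
step 1: eval (w < 7)                 {0,1,2,3,4,5,6,7}
step 2: z <- max(min(w, -3), (w - -8)) {0,1,2,3,4,5,6}
step 3: w <- (w % 5)                 {0,1,2,3,4,5,6}
step 4: w <- max((tid // 4), (y + z)) {0,1,2,3,4,5,6}
step 5: y <- z                       {7}

Answer: 6 steps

z: 8,9,10,11,12,13,14,-5
y: 0,1,2,3,4,5,6,-5
w: 8,10,12,14,16,18,20,7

steps = 6; useful = 38; efficiency = 38/48 = 19/24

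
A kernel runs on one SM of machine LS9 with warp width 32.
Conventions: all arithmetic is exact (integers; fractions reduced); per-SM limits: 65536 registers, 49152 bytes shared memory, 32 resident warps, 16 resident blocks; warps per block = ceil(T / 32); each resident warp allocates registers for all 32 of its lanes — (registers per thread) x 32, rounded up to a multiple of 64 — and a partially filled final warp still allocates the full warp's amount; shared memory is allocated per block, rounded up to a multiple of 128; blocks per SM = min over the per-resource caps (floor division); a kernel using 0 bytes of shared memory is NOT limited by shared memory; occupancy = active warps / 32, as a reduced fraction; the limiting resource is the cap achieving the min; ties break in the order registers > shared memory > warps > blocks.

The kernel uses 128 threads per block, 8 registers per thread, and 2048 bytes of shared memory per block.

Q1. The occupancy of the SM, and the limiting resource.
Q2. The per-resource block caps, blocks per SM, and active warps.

Answer: occupancy 1, limited by warps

registers: 64 blocks
shared memory: 24 blocks
warps: 8 blocks
blocks: 16 blocks

Answer: 8 blocks, 32 active warps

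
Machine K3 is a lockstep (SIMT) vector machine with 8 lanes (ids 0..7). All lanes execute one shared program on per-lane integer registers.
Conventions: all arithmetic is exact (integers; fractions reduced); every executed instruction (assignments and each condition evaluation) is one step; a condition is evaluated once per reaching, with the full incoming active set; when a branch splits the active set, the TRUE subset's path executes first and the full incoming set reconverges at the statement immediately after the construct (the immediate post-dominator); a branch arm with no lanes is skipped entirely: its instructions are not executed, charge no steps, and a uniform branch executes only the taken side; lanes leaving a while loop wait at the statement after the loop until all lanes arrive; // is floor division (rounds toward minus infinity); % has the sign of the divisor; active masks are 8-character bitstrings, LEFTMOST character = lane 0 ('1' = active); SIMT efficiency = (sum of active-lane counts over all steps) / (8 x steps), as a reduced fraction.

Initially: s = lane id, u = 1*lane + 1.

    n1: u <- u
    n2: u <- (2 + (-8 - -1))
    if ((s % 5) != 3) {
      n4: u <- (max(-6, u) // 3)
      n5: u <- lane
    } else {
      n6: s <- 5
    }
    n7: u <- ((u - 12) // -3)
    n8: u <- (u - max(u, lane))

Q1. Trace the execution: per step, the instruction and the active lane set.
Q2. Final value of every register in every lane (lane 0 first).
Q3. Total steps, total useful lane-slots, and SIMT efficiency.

step 0: u <- u                       11111111
step 1: u <- (2 + (-8 - -1))         11111111
step 2: eval ((s % 5) != 3)          11111111
step 3: u <- (max(-6, u) // 3)       11101111
step 4: u <- lane                    11101111
step 5: s <- 5                       00010000
step 6: u <- ((u - 12) // -3)        11111111
step 7: u <- (u - max(u, lane))      11111111

Answer: 8 steps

s: 0,1,2,5,4,5,6,7
u: 0,0,0,0,-2,-3,-4,-6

steps = 8; useful = 55; efficiency = 55/64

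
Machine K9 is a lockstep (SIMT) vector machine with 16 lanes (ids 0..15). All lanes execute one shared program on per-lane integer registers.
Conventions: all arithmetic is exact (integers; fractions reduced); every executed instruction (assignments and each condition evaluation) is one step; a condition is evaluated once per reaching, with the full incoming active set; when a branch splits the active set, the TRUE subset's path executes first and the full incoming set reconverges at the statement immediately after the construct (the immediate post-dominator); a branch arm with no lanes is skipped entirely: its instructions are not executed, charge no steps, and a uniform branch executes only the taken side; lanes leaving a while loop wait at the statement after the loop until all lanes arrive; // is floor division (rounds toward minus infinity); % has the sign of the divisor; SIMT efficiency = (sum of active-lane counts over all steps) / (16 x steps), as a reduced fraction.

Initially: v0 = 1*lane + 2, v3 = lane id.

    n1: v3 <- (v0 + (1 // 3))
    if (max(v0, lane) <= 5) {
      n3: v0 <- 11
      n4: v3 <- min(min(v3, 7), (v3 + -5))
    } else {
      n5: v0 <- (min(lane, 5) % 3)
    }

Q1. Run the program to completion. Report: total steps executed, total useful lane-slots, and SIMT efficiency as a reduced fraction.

Answer: 5 steps, 52 useful, 13/20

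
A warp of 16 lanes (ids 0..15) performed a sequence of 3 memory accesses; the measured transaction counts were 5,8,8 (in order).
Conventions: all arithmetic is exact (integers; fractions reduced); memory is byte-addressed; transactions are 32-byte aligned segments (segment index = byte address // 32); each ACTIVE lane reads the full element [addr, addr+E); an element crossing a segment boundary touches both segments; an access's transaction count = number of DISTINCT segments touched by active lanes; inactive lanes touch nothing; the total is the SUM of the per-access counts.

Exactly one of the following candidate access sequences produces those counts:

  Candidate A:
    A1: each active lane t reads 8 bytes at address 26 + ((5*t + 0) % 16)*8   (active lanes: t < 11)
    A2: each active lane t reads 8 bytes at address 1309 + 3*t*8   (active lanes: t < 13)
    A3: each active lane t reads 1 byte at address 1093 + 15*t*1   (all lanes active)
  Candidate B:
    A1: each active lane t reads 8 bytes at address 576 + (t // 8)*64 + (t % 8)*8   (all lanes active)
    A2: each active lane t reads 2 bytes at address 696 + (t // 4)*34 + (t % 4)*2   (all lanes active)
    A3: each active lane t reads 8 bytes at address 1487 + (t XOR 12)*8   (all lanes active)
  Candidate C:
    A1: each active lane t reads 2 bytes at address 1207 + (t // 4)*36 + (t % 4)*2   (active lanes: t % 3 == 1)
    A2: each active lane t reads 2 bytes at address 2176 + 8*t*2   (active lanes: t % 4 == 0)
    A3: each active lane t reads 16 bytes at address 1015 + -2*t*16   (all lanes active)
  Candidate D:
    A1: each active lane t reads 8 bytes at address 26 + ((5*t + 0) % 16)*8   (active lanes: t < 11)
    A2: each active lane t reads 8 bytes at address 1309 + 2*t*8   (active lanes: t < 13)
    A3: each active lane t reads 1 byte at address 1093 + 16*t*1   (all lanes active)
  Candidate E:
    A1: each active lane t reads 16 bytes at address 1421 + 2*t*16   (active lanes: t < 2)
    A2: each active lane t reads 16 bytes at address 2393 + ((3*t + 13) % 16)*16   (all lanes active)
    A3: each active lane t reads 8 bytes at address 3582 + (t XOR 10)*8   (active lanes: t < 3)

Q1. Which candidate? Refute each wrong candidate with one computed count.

A: A2 gives 11 transactions, not 8
B: A1 gives 4 transactions, not 5
C: A2 gives 4 transactions, not 8
E: A1 gives 2 transactions, not 5
D: all counts match (5,8,8)

Answer: D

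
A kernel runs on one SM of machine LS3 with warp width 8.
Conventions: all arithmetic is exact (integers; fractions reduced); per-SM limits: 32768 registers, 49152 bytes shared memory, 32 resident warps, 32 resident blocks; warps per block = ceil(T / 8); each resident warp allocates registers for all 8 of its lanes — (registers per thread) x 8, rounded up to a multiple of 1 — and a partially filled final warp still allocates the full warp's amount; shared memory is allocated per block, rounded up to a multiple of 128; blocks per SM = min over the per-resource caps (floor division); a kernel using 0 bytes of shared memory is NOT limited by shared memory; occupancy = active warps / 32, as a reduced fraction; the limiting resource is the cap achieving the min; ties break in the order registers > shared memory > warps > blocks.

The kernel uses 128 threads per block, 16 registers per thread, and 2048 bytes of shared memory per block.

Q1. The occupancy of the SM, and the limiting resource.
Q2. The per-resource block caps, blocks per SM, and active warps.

Answer: occupancy 1, limited by warps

registers: 16 blocks
shared memory: 24 blocks
warps: 2 blocks
blocks: 32 blocks

Answer: 2 blocks, 32 active warps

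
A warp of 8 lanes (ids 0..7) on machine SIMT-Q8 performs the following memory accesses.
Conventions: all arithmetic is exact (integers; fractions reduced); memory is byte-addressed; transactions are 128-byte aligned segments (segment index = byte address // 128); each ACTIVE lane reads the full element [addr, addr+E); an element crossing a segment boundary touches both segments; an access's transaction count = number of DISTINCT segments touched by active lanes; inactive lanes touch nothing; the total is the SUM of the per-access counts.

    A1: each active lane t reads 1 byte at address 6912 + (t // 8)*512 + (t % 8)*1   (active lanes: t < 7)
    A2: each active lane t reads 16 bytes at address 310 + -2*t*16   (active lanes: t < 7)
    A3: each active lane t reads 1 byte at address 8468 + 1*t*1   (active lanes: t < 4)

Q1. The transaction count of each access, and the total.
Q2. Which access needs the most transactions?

A1: 1 transaction
A2: 3 transactions
A3: 1 transaction

Answer: 1,3,1; total 5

Answer: A2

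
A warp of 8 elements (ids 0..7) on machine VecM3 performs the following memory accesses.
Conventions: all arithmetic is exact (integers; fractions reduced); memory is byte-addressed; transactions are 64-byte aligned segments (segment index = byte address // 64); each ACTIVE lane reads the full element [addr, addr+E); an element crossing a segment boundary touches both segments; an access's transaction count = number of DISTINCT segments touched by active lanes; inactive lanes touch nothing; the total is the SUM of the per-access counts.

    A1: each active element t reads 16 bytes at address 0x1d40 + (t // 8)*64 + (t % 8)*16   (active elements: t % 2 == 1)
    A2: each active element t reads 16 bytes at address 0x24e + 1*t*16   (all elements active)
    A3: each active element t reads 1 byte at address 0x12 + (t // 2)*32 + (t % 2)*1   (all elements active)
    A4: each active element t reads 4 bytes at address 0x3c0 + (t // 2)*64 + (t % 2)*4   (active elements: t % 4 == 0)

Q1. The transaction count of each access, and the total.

A1: 2 transactions
A2: 3 transactions
A3: 2 transactions
A4: 2 transactions

Answer: 2,3,2,2; total 9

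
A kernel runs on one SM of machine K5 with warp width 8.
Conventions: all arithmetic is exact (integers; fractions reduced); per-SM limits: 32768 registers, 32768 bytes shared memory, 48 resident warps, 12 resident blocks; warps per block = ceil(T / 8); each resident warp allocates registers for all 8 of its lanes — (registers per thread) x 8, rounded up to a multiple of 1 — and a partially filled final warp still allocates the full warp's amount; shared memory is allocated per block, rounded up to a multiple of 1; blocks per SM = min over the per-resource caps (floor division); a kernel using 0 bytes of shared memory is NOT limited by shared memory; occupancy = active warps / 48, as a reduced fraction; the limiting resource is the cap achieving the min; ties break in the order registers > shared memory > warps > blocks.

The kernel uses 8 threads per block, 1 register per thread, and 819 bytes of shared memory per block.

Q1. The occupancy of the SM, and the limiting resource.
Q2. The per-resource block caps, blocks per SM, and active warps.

Answer: occupancy 1/4, limited by blocks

registers: 4096 blocks
shared memory: 40 blocks
warps: 48 blocks
blocks: 12 blocks

Answer: 12 blocks, 12 active warps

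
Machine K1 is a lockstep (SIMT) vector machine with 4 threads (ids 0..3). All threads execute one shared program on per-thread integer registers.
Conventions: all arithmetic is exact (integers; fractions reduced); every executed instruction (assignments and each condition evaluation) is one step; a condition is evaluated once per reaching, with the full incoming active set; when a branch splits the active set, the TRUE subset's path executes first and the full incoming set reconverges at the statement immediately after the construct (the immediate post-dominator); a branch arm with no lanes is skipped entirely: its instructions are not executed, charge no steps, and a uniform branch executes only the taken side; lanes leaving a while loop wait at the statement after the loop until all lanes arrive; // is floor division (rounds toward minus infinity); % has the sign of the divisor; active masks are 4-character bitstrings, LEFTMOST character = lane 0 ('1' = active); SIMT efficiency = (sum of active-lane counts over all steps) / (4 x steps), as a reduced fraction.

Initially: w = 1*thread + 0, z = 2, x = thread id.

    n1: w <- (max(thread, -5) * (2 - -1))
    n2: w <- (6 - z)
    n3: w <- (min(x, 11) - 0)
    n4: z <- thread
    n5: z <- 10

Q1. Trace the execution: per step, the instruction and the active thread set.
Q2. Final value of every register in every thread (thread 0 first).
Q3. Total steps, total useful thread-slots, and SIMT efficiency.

step 0: w <- (max(thread, -5) * (2 - -1)) 1111
step 1: w <- (6 - z)                 1111
step 2: w <- (min(x, 11) - 0)        1111
step 3: z <- thread                  1111
step 4: z <- 10                      1111

Answer: 5 steps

w: 0,1,2,3
z: 10,10,10,10
x: 0,1,2,3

steps = 5; useful = 20; efficiency = 20/20 = 1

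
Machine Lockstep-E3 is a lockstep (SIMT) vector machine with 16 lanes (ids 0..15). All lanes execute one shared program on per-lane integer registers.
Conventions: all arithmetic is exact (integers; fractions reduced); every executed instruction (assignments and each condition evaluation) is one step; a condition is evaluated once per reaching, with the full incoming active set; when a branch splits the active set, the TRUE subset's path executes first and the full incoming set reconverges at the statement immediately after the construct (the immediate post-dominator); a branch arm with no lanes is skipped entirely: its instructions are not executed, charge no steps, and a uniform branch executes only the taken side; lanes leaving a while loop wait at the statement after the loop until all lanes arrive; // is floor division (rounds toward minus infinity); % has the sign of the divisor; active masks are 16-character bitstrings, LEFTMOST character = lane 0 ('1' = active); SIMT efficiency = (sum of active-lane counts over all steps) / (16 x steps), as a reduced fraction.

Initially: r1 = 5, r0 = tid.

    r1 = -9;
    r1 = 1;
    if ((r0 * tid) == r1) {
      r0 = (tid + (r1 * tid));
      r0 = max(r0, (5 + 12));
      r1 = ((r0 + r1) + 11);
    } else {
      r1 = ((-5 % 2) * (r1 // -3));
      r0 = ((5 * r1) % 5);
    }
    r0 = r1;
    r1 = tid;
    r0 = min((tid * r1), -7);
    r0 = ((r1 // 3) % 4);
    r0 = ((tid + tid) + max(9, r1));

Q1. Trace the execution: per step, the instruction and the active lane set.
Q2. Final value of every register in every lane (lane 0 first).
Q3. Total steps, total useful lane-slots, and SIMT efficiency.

step 0: r1 <- -9                     1111111111111111
step 1: r1 <- 1                      1111111111111111
step 2: eval ((r0 * tid) == r1)      1111111111111111
step 3: r0 <- (tid + (r1 * tid))     0100000000000000
step 4: r0 <- max(r0, (5 + 12))      0100000000000000
step 5: r1 <- ((r0 + r1) + 11)       0100000000000000
step 6: r1 <- ((-5 % 2) * (r1 // -3)) 1011111111111111
step 7: r0 <- ((5 * r1) % 5)         1011111111111111
step 8: r0 <- r1                     1111111111111111
step 9: r1 <- tid                    1111111111111111
step 10: r0 <- min((tid * r1), -7)    1111111111111111
step 11: r0 <- ((r1 // 3) % 4)        1111111111111111
step 12: r0 <- ((tid + tid) + max(9, r1)) 1111111111111111

Answer: 13 steps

r1: 0,1,2,3,4,5,6,7,8,9,10,11,12,13,14,15
r0: 9,11,13,15,17,19,21,23,25,27,30,33,36,39,42,45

steps = 13; useful = 161; efficiency = 161/208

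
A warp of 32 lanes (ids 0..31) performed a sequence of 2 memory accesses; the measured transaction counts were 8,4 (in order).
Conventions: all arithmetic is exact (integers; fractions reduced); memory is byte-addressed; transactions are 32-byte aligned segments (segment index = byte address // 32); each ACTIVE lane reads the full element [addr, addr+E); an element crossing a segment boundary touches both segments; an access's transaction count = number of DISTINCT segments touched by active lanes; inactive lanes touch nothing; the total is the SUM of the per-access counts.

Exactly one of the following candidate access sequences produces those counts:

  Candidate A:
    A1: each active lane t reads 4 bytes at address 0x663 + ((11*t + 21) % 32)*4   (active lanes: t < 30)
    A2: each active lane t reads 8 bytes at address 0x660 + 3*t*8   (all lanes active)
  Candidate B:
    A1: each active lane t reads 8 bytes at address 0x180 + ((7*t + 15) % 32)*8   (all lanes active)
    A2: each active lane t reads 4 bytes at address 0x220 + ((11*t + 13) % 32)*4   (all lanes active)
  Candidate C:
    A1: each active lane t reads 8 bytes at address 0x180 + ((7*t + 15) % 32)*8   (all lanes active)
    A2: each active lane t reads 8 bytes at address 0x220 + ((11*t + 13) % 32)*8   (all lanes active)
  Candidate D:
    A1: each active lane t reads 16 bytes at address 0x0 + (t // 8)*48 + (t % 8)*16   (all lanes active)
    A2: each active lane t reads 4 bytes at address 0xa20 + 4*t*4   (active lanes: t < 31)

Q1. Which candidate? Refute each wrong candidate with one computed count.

A: A1 gives 4 transactions, not 8
C: A2 gives 8 transactions, not 4
D: A1 gives 9 transactions, not 8
B: all counts match (8,4)

Answer: B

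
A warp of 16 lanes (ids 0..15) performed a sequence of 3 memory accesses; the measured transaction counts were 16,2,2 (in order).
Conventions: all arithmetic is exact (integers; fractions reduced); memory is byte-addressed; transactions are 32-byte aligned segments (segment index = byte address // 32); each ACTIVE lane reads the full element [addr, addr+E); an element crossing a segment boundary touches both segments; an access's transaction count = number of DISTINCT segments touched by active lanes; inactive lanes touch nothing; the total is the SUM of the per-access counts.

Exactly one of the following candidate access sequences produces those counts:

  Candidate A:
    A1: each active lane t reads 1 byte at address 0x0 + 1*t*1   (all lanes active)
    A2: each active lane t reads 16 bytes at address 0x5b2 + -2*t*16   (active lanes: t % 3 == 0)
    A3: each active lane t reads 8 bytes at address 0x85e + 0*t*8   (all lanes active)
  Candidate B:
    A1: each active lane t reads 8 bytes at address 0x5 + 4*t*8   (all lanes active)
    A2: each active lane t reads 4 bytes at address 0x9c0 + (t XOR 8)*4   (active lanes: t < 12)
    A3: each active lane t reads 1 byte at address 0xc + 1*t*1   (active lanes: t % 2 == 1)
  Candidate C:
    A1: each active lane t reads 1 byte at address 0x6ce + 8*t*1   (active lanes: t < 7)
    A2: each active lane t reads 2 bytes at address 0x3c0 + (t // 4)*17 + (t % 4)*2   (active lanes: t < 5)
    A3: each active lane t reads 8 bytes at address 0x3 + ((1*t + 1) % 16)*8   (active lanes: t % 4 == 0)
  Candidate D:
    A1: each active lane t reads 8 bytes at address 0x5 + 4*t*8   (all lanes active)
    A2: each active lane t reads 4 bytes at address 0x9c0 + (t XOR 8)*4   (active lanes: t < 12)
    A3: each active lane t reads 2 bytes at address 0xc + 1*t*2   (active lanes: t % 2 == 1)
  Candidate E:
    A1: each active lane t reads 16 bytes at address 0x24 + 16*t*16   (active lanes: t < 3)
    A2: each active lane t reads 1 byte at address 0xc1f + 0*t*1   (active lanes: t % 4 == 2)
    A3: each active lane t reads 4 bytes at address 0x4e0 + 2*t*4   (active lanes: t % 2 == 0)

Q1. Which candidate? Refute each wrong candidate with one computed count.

A: A1 gives 1 transaction, not 16
B: A3 gives 1 transaction, not 2
C: A1 gives 2 transactions, not 16
E: A1 gives 3 transactions, not 16
D: all counts match (16,2,2)

Answer: D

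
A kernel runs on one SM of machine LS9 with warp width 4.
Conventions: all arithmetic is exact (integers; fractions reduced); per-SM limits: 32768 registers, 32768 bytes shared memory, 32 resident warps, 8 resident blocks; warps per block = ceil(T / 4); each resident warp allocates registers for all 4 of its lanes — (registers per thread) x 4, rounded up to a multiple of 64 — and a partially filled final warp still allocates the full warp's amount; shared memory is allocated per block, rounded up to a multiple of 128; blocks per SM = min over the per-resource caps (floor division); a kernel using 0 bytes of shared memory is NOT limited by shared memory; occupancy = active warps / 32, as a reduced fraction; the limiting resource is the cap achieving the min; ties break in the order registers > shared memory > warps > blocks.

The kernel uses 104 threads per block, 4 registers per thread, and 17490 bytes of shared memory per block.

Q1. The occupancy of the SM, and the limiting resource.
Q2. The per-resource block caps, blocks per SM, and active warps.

Answer: occupancy 13/16, limited by shared memory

registers: 19 blocks
shared memory: 1 block
warps: 1 block
blocks: 8 blocks

Answer: 1 block, 26 active warps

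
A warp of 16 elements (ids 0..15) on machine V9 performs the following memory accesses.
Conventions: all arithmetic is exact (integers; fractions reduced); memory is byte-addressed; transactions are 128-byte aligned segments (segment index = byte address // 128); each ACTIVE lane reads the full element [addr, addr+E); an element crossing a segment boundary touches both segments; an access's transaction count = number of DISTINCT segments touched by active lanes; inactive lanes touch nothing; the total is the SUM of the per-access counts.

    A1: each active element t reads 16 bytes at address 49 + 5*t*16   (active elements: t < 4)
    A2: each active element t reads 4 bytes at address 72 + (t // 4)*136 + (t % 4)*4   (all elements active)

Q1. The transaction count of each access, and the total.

A1: 3 transactions
A2: 4 transactions

Answer: 3,4; total 7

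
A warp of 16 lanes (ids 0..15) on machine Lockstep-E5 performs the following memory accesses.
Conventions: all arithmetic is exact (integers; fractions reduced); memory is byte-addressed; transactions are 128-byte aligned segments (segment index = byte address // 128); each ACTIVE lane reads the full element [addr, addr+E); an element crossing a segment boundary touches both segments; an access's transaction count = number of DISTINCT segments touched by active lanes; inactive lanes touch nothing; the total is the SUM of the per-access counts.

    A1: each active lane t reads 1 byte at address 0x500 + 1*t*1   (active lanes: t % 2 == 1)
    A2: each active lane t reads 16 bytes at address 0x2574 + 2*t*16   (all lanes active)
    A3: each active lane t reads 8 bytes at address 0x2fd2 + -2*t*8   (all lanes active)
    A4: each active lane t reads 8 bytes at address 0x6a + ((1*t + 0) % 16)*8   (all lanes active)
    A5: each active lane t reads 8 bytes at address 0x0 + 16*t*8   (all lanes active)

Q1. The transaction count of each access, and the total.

A1: 1 transaction
A2: 5 transactions
A3: 3 transactions
A4: 2 transactions
A5: 16 transactions

Answer: 1,5,3,2,16; total 27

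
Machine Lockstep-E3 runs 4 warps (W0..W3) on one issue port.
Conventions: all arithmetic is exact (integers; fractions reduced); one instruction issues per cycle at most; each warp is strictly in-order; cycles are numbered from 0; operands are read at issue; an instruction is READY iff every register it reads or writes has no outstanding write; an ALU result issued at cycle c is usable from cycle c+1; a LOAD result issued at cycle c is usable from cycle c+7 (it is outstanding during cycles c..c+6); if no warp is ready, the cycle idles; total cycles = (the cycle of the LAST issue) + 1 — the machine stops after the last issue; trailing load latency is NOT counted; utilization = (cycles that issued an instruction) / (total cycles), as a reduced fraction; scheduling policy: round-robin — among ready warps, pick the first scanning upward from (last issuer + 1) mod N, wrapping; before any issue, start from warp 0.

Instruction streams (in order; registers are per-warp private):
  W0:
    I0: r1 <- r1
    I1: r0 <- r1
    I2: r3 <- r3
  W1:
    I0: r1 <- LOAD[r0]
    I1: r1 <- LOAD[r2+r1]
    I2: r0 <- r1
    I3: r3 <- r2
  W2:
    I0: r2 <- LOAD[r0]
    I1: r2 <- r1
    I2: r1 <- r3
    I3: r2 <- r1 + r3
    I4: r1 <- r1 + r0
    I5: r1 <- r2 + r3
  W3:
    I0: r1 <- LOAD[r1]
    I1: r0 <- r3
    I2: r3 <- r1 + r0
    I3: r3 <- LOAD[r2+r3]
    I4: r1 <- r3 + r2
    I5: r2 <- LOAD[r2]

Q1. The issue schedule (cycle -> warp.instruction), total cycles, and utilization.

cycle 0: W0.I0
cycle 1: W1.I0
cycle 2: W2.I0
cycle 3: W3.I0
cycle 4: W0.I1
cycle 5: W3.I1
cycle 6: W0.I2
cycle 7: idle
cycle 8: W1.I1
cycle 9: W2.I1
cycle 10: W3.I2
cycle 11: W2.I2
cycle 12: W3.I3
cycle 13: W2.I3
cycle 14: W2.I4
cycle 15: W1.I2
cycle 16: W2.I5
cycle 17: W1.I3
cycle 18: idle
cycle 19: W3.I4
cycle 20: W3.I5

Answer: 21 cycles, utilization 19/21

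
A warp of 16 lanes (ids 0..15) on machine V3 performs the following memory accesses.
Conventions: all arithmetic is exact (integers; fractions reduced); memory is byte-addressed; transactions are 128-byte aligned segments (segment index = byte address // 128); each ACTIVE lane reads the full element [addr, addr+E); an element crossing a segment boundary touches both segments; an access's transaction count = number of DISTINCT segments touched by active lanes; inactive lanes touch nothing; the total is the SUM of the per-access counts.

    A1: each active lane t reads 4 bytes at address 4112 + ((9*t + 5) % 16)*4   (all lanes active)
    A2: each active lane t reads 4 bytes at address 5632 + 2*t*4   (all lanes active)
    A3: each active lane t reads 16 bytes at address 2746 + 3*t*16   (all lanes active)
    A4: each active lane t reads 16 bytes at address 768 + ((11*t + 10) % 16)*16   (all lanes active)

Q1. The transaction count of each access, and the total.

A1: 1 transaction
A2: 1 transaction
A3: 7 transactions
A4: 2 transactions

Answer: 1,1,7,2; total 11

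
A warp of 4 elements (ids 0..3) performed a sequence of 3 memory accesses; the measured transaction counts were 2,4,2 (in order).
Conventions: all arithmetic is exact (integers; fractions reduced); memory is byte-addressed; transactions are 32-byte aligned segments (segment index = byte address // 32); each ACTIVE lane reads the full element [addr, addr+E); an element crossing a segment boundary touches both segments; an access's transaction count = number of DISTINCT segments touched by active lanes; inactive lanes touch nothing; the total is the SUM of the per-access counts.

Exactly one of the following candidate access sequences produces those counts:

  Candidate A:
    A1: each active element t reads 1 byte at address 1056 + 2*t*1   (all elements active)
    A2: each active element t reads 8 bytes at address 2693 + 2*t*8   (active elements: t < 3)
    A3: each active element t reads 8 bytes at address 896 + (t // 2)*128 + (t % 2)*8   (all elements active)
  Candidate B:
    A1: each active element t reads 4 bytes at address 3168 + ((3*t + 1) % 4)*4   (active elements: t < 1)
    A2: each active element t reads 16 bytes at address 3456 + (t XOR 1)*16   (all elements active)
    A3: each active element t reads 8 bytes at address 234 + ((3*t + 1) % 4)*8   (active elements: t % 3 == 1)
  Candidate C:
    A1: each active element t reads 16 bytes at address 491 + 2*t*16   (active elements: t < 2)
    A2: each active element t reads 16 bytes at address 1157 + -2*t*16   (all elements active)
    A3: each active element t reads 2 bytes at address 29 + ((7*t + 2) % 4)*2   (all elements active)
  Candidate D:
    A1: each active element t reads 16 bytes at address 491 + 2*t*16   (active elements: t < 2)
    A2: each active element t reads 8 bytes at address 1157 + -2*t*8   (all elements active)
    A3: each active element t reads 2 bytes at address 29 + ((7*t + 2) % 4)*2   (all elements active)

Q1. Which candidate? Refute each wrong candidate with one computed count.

A: A1 gives 1 transaction, not 2
B: A1 gives 1 transaction, not 2
D: A2 gives 3 transactions, not 4
C: all counts match (2,4,2)

Answer: C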